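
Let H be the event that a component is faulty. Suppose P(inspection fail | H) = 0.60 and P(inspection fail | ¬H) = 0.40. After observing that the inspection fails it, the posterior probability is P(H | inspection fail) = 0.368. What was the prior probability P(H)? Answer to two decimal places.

Bayes' rule in odds form gives O(H|E) = O(H)·[P(E|H)/P(E|¬H)], hence O(H) = O(H|E)/LR.
Posterior odds = 0.368/(1−0.368) = 0.5823. LR = 0.60/0.40 = 1.5000.
Prior odds = 0.5823/1.5000 = 0.3882, so P(H) = 0.3882/(1+0.3882) ≈ 0.28.

P(H) = 0.28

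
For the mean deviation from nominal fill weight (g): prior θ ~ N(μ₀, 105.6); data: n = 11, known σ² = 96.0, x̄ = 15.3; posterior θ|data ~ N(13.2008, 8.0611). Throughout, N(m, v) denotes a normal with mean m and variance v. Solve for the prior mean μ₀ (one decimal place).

μ₀ = -12.2

With known observation variance, the Normal–Normal posterior has precision τ_n = τ₀ + n/σ² and mean μ_n = (τ₀μ₀ + (n/σ²)x̄)/τ_n.
Here τ₀ = 1/105.6 = 0.009470 and τ_data = 11/96.0 = 0.114583, so τ_n = 0.124053.
Rearranging for μ₀: μ₀ = (μ_n·τ_n − τ_data·x̄)/τ₀ = (13.2008·0.124053 − 0.114583·15.3) / 0.009470 = -0.115521/0.009470 ≈ -12.2.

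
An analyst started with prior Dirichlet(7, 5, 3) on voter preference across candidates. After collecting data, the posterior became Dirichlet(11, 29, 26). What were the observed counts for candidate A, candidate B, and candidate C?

counts (4, 24, 23)

For a Dirichlet(α) prior with multinomial counts c, the posterior is Dirichlet(α + c) componentwise.
Counts are posterior − prior componentwise: 11−7=4, 29−5=24, 26−3=23.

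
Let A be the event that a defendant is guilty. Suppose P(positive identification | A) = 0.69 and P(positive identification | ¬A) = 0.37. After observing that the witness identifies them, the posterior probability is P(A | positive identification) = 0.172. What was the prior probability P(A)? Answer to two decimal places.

P(A) = 0.10

Bayes' rule in odds form gives O(A|E) = O(A)·[P(E|A)/P(E|¬A)], hence O(A) = O(A|E)/LR.
Posterior odds = 0.172/(1−0.172) = 0.2077. LR = 0.69/0.37 = 1.8649.
Prior odds = 0.2077/1.8649 = 0.1114, so P(A) = 0.1114/(1+0.1114) ≈ 0.10.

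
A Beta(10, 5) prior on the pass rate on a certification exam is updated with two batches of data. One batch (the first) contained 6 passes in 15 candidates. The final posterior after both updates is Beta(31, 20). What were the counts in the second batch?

15 passes and 6 failures

Because Beta–binomial updating is additive in the counts, the combined data contributed (α_post−α_prior, β_post−β_prior) successes and failures.
Total across both batches: 31−10=21 passes, 20−5=15 failures.
Subtract the first batch: 21−6=15 passes and 15−9=6 failures.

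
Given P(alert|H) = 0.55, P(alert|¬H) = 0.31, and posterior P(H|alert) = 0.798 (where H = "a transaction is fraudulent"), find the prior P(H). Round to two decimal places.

In odds form, posterior odds = prior odds × likelihood ratio, so prior odds = posterior odds ÷ LR.
Posterior odds = 0.798/(1−0.798) = 3.9505. LR = 0.55/0.31 = 1.7742.
Prior odds = 3.9505/1.7742 = 2.2266, so P(H) = 2.2266/(1+2.2266) ≈ 0.69.

P(H) = 0.69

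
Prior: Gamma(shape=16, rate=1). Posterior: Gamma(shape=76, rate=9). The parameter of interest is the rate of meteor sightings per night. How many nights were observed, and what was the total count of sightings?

n = 8 nights with total 60 sightings

A Gamma(α, β) prior (rate parametrization) on a Poisson rate with n observations summing to S gives posterior Gamma(α+S, β+n).
Matching: Σxᵢ = 76 − 16 = 60 and n = 9 − 1 = 8.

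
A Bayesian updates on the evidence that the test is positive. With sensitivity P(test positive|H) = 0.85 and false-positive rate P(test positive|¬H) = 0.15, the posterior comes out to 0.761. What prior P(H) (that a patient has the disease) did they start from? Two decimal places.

In odds form, posterior odds = prior odds × likelihood ratio, so prior odds = posterior odds ÷ LR.
Posterior odds = 0.761/(1−0.761) = 3.1841. LR = 0.85/0.15 = 5.6667.
Prior odds = 3.1841/5.6667 = 0.5619, so P(H) = 0.5619/(1+0.5619) ≈ 0.36.

P(H) = 0.36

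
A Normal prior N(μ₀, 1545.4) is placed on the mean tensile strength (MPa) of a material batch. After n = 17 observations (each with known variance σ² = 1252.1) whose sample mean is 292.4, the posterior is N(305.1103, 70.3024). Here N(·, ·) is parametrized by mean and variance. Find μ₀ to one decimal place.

The posterior mean is a precision-weighted average: μ_n = (τ₀μ₀ + τ_data·x̄)/(τ₀+τ_data), with τ₀=1/σ₀² and τ_data=n/σ².
Here τ₀ = 1/1545.4 = 0.000647 and τ_data = 17/1252.1 = 0.013577, so τ_n = 0.014224.
Rearranging for μ₀: μ₀ = (μ_n·τ_n − τ_data·x̄)/τ₀ = (305.1103·0.014224 − 0.013577·292.4) / 0.000647 = 0.369974/0.000647 ≈ 571.8.

μ₀ = 571.8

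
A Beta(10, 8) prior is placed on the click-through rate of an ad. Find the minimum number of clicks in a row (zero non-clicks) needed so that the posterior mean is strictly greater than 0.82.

k = 27

After k clicks and 0 non-clicks the posterior is Beta(10+k, 8), with mean (10+k)/(10+8+k).
Set (10+k)/(18+k) > 0.82 and solve: k > (0.82·18 − 10)/(1 − 0.82) = 26.444.
The smallest integer exceeding 26.444 is 27, and checking k=27: (37)/(45) = 0.8222 > 0.82.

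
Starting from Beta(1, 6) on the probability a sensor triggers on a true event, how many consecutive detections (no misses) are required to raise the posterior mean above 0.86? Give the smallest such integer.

After k detections and 0 misses the posterior is Beta(1+k, 6), with mean (1+k)/(1+6+k).
Set (1+k)/(7+k) > 0.86 and solve: k > (0.86·7 − 1)/(1 − 0.86) = 35.857.
The smallest integer exceeding 35.857 is 36.

k = 36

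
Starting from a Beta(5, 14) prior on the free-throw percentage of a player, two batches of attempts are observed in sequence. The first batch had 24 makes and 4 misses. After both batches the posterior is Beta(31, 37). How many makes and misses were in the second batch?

2 makes and 19 misses

Sequential conjugate updates are equivalent to a single update on the pooled data, so total successes = posterior α − prior α and total failures = posterior β − prior β.
Total across both batches: 31−5=26 makes, 37−14=23 misses.
Subtract the first batch: 26−24=2 makes and 23−4=19 misses.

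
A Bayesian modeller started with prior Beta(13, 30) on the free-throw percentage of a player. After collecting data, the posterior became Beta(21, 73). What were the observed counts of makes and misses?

Beta is conjugate to the binomial likelihood: posterior = Beta(a+s, b+f).
So s = 21 − 13 = 8 and f = 73 − 30 = 43.

8 makes and 43 misses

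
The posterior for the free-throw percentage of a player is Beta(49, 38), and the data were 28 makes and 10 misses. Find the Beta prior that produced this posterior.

Beta(21, 28)

A Beta(α, β) prior with s successes and f failures in binomial data gives a Beta(α+s, β+f) posterior.
Subtract the data counts: 49−28=21, 38−10=28.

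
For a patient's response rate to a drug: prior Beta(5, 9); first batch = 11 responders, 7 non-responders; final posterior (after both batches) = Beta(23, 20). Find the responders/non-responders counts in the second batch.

Because Beta–binomial updating is additive in the counts, the combined data contributed (α_post−α_prior, β_post−β_prior) successes and failures.
Total across both batches: 23−5=18 responders, 20−9=11 non-responders.
Subtract the first batch: 18−11=7 responders and 11−7=4 non-responders.

7 responders and 4 non-responders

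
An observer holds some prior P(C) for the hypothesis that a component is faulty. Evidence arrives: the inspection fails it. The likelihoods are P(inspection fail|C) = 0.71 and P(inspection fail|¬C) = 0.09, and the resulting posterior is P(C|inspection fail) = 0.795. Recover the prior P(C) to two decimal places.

Bayes' rule in odds form gives O(C|E) = O(C)·[P(E|C)/P(E|¬C)], hence O(C) = O(C|E)/LR.
Posterior odds = 0.795/(1−0.795) = 3.8780. LR = 0.71/0.09 = 7.8889.
Prior odds = 3.8780/7.8889 = 0.4916, so P(C) = 0.4916/(1+0.4916) ≈ 0.33.

P(C) = 0.33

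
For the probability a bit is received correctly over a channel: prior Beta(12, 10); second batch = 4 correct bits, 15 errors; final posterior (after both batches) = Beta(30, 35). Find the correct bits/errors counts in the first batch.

14 correct bits and 10 errors

Because Beta–binomial updating is additive in the counts, the combined data contributed (α_post−α_prior, β_post−β_prior) successes and failures.
Total across both batches: 30−12=18 correct bits, 35−10=25 errors.
Subtract the second batch: 18−4=14 correct bits and 25−15=10 errors.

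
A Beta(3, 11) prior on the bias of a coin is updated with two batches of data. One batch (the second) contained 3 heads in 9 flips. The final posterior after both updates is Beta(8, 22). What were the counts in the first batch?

2 heads and 5 tails

Because Beta–binomial updating is additive in the counts, the combined data contributed (α_post−α_prior, β_post−β_prior) successes and failures.
Total across both batches: 8−3=5 heads, 22−11=11 tails.
Subtract the second batch: 5−3=2 heads and 11−6=5 tails.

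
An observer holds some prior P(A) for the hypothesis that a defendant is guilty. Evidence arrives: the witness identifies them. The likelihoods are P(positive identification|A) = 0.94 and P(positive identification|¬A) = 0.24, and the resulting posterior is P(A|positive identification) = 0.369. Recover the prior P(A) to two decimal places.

P(A) = 0.13

In odds form, posterior odds = prior odds × likelihood ratio, so prior odds = posterior odds ÷ LR.
Posterior odds = 0.369/(1−0.369) = 0.5848. LR = 0.94/0.24 = 3.9167.
Prior odds = 0.5848/3.9167 = 0.1493, so P(A) = 0.1493/(1+0.1493) ≈ 0.13.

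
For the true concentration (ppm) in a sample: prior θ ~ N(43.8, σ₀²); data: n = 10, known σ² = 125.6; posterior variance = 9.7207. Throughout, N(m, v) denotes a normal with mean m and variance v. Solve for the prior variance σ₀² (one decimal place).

σ₀² = 43.0

For the Normal–Normal model with known σ², precisions add: τ_n = τ₀ + n/σ².
So 1/σ₀² = 1/9.7207 − 10/125.6 = 0.102873 − 0.079618 = 0.023255.
Hence σ₀² = 1/0.023255 ≈ 43.0.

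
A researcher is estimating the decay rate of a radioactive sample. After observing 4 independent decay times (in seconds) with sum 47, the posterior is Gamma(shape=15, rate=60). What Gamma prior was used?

Gamma(shape=11, rate=13)

Gamma–exponential conjugacy: posterior shape = α + n, posterior rate = β + Σtᵢ.
So α = 15 − 4 = 11 and β = 60 − 47 = 13.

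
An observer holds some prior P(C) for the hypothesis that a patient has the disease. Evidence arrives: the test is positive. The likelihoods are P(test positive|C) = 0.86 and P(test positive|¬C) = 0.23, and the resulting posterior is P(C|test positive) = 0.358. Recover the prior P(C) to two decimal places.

Bayes' rule in odds form gives O(C|E) = O(C)·[P(E|C)/P(E|¬C)], hence O(C) = O(C|E)/LR.
Posterior odds = 0.358/(1−0.358) = 0.5576. LR = 0.86/0.23 = 3.7391.
Prior odds = 0.5576/3.7391 = 0.1491, so P(C) = 0.1491/(1+0.1491) ≈ 0.13.

P(C) = 0.13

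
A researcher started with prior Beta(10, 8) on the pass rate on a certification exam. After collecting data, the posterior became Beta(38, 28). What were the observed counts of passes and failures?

Beta is conjugate to the binomial likelihood: posterior = Beta(α+s, β+f).
Match parameters: s=38−10=28, f=28−8=20.

28 passes and 20 failures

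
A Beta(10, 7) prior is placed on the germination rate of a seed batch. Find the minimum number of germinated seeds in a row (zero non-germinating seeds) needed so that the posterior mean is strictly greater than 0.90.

k = 54

After k germinated seeds and 0 non-germinating seeds the posterior is Beta(10+k, 7), with mean (10+k)/(10+7+k).
Set (10+k)/(17+k) > 0.90 and solve: k > (0.90·17 − 10)/(1 − 0.90) = 53.000.
The smallest integer exceeding 53.000 is 54.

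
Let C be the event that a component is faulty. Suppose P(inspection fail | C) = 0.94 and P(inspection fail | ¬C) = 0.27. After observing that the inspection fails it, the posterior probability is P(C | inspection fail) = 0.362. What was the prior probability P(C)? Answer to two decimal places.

Bayes' rule in odds form gives O(C|E) = O(C)·[P(E|C)/P(E|¬C)], hence O(C) = O(C|E)/LR.
Posterior odds = 0.362/(1−0.362) = 0.5674. LR = 0.94/0.27 = 3.4815.
Prior odds = 0.5674/3.4815 = 0.1630, so P(C) = 0.1630/(1+0.1630) ≈ 0.14.

P(C) = 0.14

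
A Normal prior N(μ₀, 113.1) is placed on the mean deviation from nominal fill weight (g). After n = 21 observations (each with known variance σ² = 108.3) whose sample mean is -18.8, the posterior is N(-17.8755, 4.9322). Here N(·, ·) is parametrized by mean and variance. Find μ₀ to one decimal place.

With known observation variance, the Normal–Normal posterior has precision τ_n = τ₀ + n/σ² and mean μ_n = (τ₀μ₀ + (n/σ²)x̄)/τ_n.
Here τ₀ = 1/113.1 = 0.008842 and τ_data = 21/108.3 = 0.193906, so τ_n = 0.202748.
Rearranging for μ₀: μ₀ = (μ_n·τ_n − τ_data·x̄)/τ₀ = (-17.8755·0.202748 − 0.193906·-18.8) / 0.008842 = 0.021211/0.008842 ≈ 2.4.

μ₀ = 2.4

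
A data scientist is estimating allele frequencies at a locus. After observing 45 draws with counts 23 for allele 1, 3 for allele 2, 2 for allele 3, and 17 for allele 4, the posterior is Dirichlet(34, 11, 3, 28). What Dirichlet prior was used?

Dirichlet(11, 8, 1, 11)

For a Dirichlet(α) prior with multinomial counts c, the posterior is Dirichlet(α + c) componentwise.
Subtract each count from the matching posterior parameter: 34−23=11, 11−3=8, 3−2=1, 28−17=11.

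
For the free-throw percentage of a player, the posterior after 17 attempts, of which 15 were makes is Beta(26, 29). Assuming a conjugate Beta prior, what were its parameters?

Beta(11, 27)

A Beta(a, b) prior with s successes and f failures in binomial data gives a Beta(a+s, b+f) posterior.
Subtract the data counts: 26−15=11, 29−2=27.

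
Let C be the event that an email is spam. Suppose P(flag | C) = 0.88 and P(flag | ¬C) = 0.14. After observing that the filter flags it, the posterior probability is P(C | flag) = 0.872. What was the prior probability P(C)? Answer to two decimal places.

P(C) = 0.52

In odds form, posterior odds = prior odds × likelihood ratio, so prior odds = posterior odds ÷ LR.
Posterior odds = 0.872/(1−0.872) = 6.8125. LR = 0.88/0.14 = 6.2857.
Prior odds = 6.8125/6.2857 = 1.0838, so P(C) = 1.0838/(1+1.0838) ≈ 0.52.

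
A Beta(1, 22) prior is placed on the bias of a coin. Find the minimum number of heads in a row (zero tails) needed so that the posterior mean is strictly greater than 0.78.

After k heads and 0 tails the posterior is Beta(1+k, 22), with mean (1+k)/(1+22+k).
Set (1+k)/(23+k) > 0.78 and solve: k > (0.78·23 − 1)/(1 − 0.78) = 77.000.
The smallest integer exceeding 77.000 is 78.

k = 78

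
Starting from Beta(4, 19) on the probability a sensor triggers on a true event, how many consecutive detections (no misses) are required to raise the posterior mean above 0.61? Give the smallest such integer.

After k detections and 0 misses the posterior is Beta(4+k, 19), with mean (4+k)/(4+19+k).
Set (4+k)/(23+k) > 0.61 and solve: k > (0.61·23 − 4)/(1 − 0.61) = 25.718.
The smallest integer exceeding 25.718 is 26.

k = 26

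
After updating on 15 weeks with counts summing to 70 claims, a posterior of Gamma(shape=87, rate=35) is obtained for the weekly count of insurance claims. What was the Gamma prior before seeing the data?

Gamma(shape=17, rate=20)

A Gamma(α, β) prior (rate parametrization) on a Poisson rate with n observations summing to S gives posterior Gamma(α+S, β+n).
So α = 87 − 70 = 17 and β = 35 − 15 = 20.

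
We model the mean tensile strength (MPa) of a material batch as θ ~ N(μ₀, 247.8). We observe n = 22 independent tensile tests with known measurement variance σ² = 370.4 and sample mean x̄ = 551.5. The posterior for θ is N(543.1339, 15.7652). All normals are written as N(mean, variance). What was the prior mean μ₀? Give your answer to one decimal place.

μ₀ = 420.0

With known observation variance, the Normal–Normal posterior has precision τ_n = τ₀ + n/σ² and mean μ_n = (τ₀μ₀ + (n/σ²)x̄)/τ_n.
Here τ₀ = 1/247.8 = 0.004036 and τ_data = 22/370.4 = 0.059395, so τ_n = 0.063431.
Rearranging for μ₀: μ₀ = (μ_n·τ_n − τ_data·x̄)/τ₀ = (543.1339·0.063431 − 0.059395·551.5) / 0.004036 = 1.695184/0.004036 ≈ 420.0.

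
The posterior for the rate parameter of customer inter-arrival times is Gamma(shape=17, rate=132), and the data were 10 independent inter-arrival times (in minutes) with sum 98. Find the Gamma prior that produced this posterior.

Gamma(shape=7, rate=34)

Gamma–exponential conjugacy: posterior shape = α + n, posterior rate = β + Σtᵢ.
So α = 17 − 10 = 7 and β = 132 − 98 = 34.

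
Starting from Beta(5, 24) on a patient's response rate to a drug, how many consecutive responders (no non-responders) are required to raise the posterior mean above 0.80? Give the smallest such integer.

k = 92

After k responders and 0 non-responders the posterior is Beta(5+k, 24), with mean (5+k)/(5+24+k).
Set (5+k)/(29+k) > 0.80 and solve: k > (0.80·29 − 5)/(1 − 0.80) = 91.000.
The smallest integer exceeding 91.000 is 92, and checking k=92: (97)/(121) = 0.8017 > 0.80.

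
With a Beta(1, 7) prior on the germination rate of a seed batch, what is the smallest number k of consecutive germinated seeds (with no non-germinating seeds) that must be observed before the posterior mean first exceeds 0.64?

After k germinated seeds and 0 non-germinating seeds the posterior is Beta(1+k, 7), with mean (1+k)/(1+7+k).
Set (1+k)/(8+k) > 0.64 and solve: k > (0.64·8 − 1)/(1 − 0.64) = 11.444.
The smallest integer exceeding 11.444 is 12, and checking k=12: (13)/(20) = 0.6500 > 0.64.

k = 12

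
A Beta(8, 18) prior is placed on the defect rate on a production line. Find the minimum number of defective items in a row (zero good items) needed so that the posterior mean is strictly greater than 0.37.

k = 3

After k defective items and 0 good items the posterior is Beta(8+k, 18), with mean (8+k)/(8+18+k).
Set (8+k)/(26+k) > 0.37 and solve: k > (0.37·26 − 8)/(1 − 0.37) = 2.571.
The smallest integer exceeding 2.571 is 3, and checking k=3: (11)/(29) = 0.3793 > 0.37.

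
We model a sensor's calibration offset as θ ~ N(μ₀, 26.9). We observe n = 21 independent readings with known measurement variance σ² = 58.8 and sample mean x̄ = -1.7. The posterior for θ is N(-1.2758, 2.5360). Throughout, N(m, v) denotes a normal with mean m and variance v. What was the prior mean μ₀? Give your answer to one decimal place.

μ₀ = 2.8

The posterior mean is a precision-weighted average: μ_n = (τ₀μ₀ + τ_data·x̄)/(τ₀+τ_data), with τ₀=1/σ₀² and τ_data=n/σ².
Here τ₀ = 1/26.9 = 0.037175 and τ_data = 21/58.8 = 0.357143, so τ_n = 0.394318.
Rearranging for μ₀: μ₀ = (μ_n·τ_n − τ_data·x̄)/τ₀ = (-1.2758·0.394318 − 0.357143·-1.7) / 0.037175 = 0.104072/0.037175 ≈ 2.8.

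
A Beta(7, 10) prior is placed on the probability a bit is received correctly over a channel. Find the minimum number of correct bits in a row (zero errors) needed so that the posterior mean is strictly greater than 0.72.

k = 19

After k correct bits and 0 errors the posterior is Beta(7+k, 10), with mean (7+k)/(7+10+k).
Set (7+k)/(17+k) > 0.72 and solve: k > (0.72·17 − 7)/(1 − 0.72) = 18.714.
The smallest integer exceeding 18.714 is 19, and checking k=19: (26)/(36) = 0.7222 > 0.72.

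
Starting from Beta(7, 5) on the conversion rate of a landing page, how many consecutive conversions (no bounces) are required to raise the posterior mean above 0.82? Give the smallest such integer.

After k conversions and 0 bounces the posterior is Beta(7+k, 5), with mean (7+k)/(7+5+k).
Set (7+k)/(12+k) > 0.82 and solve: k > (0.82·12 − 7)/(1 − 0.82) = 15.778.
The smallest integer exceeding 15.778 is 16.

k = 16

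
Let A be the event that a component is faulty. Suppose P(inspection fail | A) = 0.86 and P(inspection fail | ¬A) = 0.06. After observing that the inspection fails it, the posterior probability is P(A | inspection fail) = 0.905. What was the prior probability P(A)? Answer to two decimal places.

P(A) = 0.40

In odds form, posterior odds = prior odds × likelihood ratio, so prior odds = posterior odds ÷ LR.
Posterior odds = 0.905/(1−0.905) = 9.5263. LR = 0.86/0.06 = 14.3333.
Prior odds = 9.5263/14.3333 = 0.6646, so P(A) = 0.6646/(1+0.6646) ≈ 0.40.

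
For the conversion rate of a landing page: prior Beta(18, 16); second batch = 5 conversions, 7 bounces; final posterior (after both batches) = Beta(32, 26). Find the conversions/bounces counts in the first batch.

9 conversions and 3 bounces

Because Beta–binomial updating is additive in the counts, the combined data contributed (α_post−α_prior, β_post−β_prior) successes and failures.
Total across both batches: 32−18=14 conversions, 26−16=10 bounces.
Subtract the second batch: 14−5=9 conversions and 10−7=3 bounces.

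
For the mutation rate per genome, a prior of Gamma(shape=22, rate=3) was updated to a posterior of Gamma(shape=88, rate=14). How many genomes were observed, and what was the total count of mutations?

Gamma–Poisson conjugacy: posterior shape = α + Σxᵢ, posterior rate = β + n.
Matching: Σxᵢ = 88 − 22 = 66 and n = 14 − 3 = 11.

n = 11 genomes with total 66 mutations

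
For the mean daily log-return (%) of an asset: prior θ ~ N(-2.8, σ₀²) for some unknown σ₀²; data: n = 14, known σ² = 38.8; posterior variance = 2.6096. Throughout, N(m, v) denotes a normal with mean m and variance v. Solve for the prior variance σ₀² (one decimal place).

Posterior precision equals prior precision plus data precision: 1/σ_n² = 1/σ₀² + n/σ².
So 1/σ₀² = 1/2.6096 − 14/38.8 = 0.383200 − 0.360825 = 0.022375.
Hence σ₀² = 1/0.022375 ≈ 44.7.

σ₀² = 44.7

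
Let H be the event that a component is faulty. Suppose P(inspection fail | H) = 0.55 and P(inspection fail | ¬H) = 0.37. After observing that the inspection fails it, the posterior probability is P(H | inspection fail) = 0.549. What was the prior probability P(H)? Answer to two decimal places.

P(H) = 0.45

In odds form, posterior odds = prior odds × likelihood ratio, so prior odds = posterior odds ÷ LR.
Posterior odds = 0.549/(1−0.549) = 1.2173. LR = 0.55/0.37 = 1.4865.
Prior odds = 1.2173/1.4865 = 0.8189, so P(H) = 0.8189/(1+0.8189) ≈ 0.45.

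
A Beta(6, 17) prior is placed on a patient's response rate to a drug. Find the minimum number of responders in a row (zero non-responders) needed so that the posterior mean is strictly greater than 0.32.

After k responders and 0 non-responders the posterior is Beta(6+k, 17), with mean (6+k)/(6+17+k).
Set (6+k)/(23+k) > 0.32 and solve: k > (0.32·23 − 6)/(1 − 0.32) = 2.000.
The smallest integer exceeding 2.000 is 3, and checking k=3: (9)/(26) = 0.3462 > 0.32.

k = 3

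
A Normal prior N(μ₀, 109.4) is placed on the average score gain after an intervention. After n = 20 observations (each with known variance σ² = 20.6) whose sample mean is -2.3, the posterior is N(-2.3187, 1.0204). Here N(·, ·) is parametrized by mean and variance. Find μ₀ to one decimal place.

μ₀ = -4.3

The posterior mean is a precision-weighted average: μ_n = (τ₀μ₀ + τ_data·x̄)/(τ₀+τ_data), with τ₀=1/σ₀² and τ_data=n/σ².
Here τ₀ = 1/109.4 = 0.009141 and τ_data = 20/20.6 = 0.970874, so τ_n = 0.980015.
Rearranging for μ₀: μ₀ = (μ_n·τ_n − τ_data·x̄)/τ₀ = (-2.3187·0.980015 − 0.970874·-2.3) / 0.009141 = -0.039351/0.009141 ≈ -4.3.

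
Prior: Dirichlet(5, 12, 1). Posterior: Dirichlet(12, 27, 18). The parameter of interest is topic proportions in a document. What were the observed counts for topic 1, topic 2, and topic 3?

For a Dirichlet(α) prior with multinomial counts c, the posterior is Dirichlet(α + c) componentwise.
Counts are posterior − prior componentwise: 12−5=7, 27−12=15, 18−1=17.

counts (7, 15, 17)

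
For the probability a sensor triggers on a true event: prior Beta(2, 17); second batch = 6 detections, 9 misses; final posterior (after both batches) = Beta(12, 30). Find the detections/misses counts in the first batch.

Sequential conjugate updates are equivalent to a single update on the pooled data, so total successes = posterior α − prior α and total failures = posterior β − prior β.
Total across both batches: 12−2=10 detections, 30−17=13 misses.
Subtract the second batch: 10−6=4 detections and 13−9=4 misses.

4 detections and 4 misses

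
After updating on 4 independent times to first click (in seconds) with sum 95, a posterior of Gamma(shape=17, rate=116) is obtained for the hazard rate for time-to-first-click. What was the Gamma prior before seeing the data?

Gamma–exponential conjugacy: posterior shape = α + n, posterior rate = β + Σtᵢ.
So α = 17 − 4 = 13 and β = 116 − 95 = 21.

Gamma(shape=13, rate=21)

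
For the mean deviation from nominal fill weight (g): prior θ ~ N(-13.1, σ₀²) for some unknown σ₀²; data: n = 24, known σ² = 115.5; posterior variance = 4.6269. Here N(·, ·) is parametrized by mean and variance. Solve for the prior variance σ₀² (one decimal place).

For the Normal–Normal model with known σ², precisions add: τ_n = τ₀ + n/σ².
So 1/σ₀² = 1/4.6269 − 24/115.5 = 0.216127 − 0.207792 = 0.008335.
Hence σ₀² = 1/0.008335 ≈ 120.0.

σ₀² = 120.0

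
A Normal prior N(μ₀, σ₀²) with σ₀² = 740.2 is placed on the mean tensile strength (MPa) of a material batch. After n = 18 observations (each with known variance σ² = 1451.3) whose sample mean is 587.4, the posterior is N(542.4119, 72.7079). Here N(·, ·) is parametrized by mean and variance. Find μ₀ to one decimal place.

The posterior mean is a precision-weighted average: μ_n = (τ₀μ₀ + τ_data·x̄)/(τ₀+τ_data), with τ₀=1/σ₀² and τ_data=n/σ².
Here τ₀ = 1/740.2 = 0.001351 and τ_data = 18/1451.3 = 0.012403, so τ_n = 0.013754.
Rearranging for μ₀: μ₀ = (μ_n·τ_n − τ_data·x̄)/τ₀ = (542.4119·0.013754 − 0.012403·587.4) / 0.001351 = 0.174811/0.001351 ≈ 129.4.

μ₀ = 129.4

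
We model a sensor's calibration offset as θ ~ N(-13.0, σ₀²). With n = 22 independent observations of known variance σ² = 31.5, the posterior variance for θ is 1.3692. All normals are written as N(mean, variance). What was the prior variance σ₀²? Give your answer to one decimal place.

σ₀² = 31.3

For the Normal–Normal model with known σ², precisions add: τ_n = τ₀ + n/σ².
So 1/σ₀² = 1/1.3692 − 22/31.5 = 0.730353 − 0.698413 = 0.031940.
Hence σ₀² = 1/0.031940 ≈ 31.3.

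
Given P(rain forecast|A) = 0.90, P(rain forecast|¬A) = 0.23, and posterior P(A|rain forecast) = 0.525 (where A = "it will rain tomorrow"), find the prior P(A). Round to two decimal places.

P(A) = 0.22

Bayes' rule in odds form gives O(A|E) = O(A)·[P(E|A)/P(E|¬A)], hence O(A) = O(A|E)/LR.
Posterior odds = 0.525/(1−0.525) = 1.1053. LR = 0.90/0.23 = 3.9130.
Prior odds = 1.1053/3.9130 = 0.2825, so P(A) = 0.2825/(1+0.2825) ≈ 0.22.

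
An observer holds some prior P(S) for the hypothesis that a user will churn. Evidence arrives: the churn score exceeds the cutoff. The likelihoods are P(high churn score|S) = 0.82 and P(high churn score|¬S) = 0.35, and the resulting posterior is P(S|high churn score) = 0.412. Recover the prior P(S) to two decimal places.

In odds form, posterior odds = prior odds × likelihood ratio, so prior odds = posterior odds ÷ LR.
Posterior odds = 0.412/(1−0.412) = 0.7007. LR = 0.82/0.35 = 2.3429.
Prior odds = 0.7007/2.3429 = 0.2991, so P(S) = 0.2991/(1+0.2991) ≈ 0.23.

P(S) = 0.23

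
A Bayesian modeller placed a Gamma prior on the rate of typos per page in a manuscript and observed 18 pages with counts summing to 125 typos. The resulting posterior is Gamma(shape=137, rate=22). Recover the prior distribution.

A Gamma(α, β) prior (rate parametrization) on a Poisson rate with n observations summing to S gives posterior Gamma(α+S, β+n).
So α = 137 − 125 = 12 and β = 22 − 18 = 4.

Gamma(shape=12, rate=4)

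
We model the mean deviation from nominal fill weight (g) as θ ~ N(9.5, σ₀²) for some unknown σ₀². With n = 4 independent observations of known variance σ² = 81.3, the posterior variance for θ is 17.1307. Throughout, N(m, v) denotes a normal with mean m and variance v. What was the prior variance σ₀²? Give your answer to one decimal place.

σ₀² = 109.0

For the Normal–Normal model with known σ², precisions add: τ_n = τ₀ + n/σ².
So 1/σ₀² = 1/17.1307 − 4/81.3 = 0.058375 − 0.049200 = 0.009175.
Hence σ₀² = 1/0.009175 ≈ 109.0.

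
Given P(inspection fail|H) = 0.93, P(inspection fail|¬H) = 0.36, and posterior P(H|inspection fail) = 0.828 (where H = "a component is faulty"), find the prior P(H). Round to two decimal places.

Bayes' rule in odds form gives O(H|E) = O(H)·[P(E|H)/P(E|¬H)], hence O(H) = O(H|E)/LR.
Posterior odds = 0.828/(1−0.828) = 4.8140. LR = 0.93/0.36 = 2.5833.
Prior odds = 4.8140/2.5833 = 1.8635, so P(H) = 1.8635/(1+1.8635) ≈ 0.65.

P(H) = 0.65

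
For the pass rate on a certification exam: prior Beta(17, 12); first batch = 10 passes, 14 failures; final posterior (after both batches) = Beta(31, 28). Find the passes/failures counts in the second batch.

4 passes and 2 failures

Because Beta–binomial updating is additive in the counts, the combined data contributed (α_post−α_prior, β_post−β_prior) successes and failures.
Total across both batches: 31−17=14 passes, 28−12=16 failures.
Subtract the first batch: 14−10=4 passes and 16−14=2 failures.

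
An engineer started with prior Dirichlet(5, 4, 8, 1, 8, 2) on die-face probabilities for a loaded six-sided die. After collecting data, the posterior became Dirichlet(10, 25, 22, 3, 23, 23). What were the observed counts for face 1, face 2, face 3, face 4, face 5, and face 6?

counts (5, 21, 14, 2, 15, 21)

For a Dirichlet(α) prior with multinomial counts c, the posterior is Dirichlet(α + c) componentwise.
Counts are posterior − prior componentwise: 10−5=5, 25−4=21, 22−8=14, 3−1=2, 23−8=15, 23−2=21.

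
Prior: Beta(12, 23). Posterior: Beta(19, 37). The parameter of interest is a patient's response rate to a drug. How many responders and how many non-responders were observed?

Under Beta–binomial conjugacy the posterior parameters are (α+s, β+f).
Match parameters: s=19−12=7, f=37−23=14.

7 responders and 14 non-responders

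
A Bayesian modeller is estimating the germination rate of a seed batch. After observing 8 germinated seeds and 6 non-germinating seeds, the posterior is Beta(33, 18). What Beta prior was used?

Beta(25, 12)

Under Beta–binomial conjugacy the posterior parameters are (α+s, β+f).
Subtract the data counts: 33−8=25, 18−6=12.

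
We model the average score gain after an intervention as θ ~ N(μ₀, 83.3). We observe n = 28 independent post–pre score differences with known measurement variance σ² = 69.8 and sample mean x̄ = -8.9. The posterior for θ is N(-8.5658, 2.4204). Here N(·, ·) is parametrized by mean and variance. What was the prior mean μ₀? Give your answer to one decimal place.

μ₀ = 2.6

With known observation variance, the Normal–Normal posterior has precision τ_n = τ₀ + n/σ² and mean μ_n = (τ₀μ₀ + (n/σ²)x̄)/τ_n.
Here τ₀ = 1/83.3 = 0.012005 and τ_data = 28/69.8 = 0.401146, so τ_n = 0.413151.
Rearranging for μ₀: μ₀ = (μ_n·τ_n − τ_data·x̄)/τ₀ = (-8.5658·0.413151 − 0.401146·-8.9) / 0.012005 = 0.031231/0.012005 ≈ 2.6.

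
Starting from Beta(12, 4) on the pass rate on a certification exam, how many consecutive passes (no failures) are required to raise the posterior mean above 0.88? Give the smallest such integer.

After k passes and 0 failures the posterior is Beta(12+k, 4), with mean (12+k)/(12+4+k).
Set (12+k)/(16+k) > 0.88 and solve: k > (0.88·16 − 12)/(1 − 0.88) = 17.333.
The smallest integer exceeding 17.333 is 18.

k = 18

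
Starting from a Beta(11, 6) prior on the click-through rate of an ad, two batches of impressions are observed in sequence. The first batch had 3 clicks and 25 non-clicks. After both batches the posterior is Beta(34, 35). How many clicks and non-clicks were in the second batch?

20 clicks and 4 non-clicks

Because Beta–binomial updating is additive in the counts, the combined data contributed (α_post−α_prior, β_post−β_prior) successes and failures.
Total across both batches: 34−11=23 clicks, 35−6=29 non-clicks.
Subtract the first batch: 23−3=20 clicks and 29−25=4 non-clicks.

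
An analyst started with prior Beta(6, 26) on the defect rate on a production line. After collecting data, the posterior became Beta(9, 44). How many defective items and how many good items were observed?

3 defective items and 18 good items

Beta is conjugate to the binomial likelihood: posterior = Beta(α+s, β+f).
Match parameters: s=9−6=3, f=44−26=18.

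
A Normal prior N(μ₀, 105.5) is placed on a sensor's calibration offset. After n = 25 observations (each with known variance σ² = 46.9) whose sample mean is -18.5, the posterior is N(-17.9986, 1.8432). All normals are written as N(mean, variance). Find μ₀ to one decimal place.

The posterior mean is a precision-weighted average: μ_n = (τ₀μ₀ + τ_data·x̄)/(τ₀+τ_data), with τ₀=1/σ₀² and τ_data=n/σ².
Here τ₀ = 1/105.5 = 0.009479 and τ_data = 25/46.9 = 0.533049, so τ_n = 0.542528.
Rearranging for μ₀: μ₀ = (μ_n·τ_n − τ_data·x̄)/τ₀ = (-17.9986·0.542528 − 0.533049·-18.5) / 0.009479 = 0.096662/0.009479 ≈ 10.2.

μ₀ = 10.2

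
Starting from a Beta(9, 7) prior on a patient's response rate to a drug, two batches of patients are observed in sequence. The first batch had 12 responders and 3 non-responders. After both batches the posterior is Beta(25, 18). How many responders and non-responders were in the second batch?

Because Beta–binomial updating is additive in the counts, the combined data contributed (α_post−α_prior, β_post−β_prior) successes and failures.
Total across both batches: 25−9=16 responders, 18−7=11 non-responders.
Subtract the first batch: 16−12=4 responders and 11−3=8 non-responders.

4 responders and 8 non-responders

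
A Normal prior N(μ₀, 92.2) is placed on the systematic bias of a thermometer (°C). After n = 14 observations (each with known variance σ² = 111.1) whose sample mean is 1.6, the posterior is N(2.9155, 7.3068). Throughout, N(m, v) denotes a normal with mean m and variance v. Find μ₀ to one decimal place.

μ₀ = 18.2

With known observation variance, the Normal–Normal posterior has precision τ_n = τ₀ + n/σ² and mean μ_n = (τ₀μ₀ + (n/σ²)x̄)/τ_n.
Here τ₀ = 1/92.2 = 0.010846 and τ_data = 14/111.1 = 0.126013, so τ_n = 0.136859.
Rearranging for μ₀: μ₀ = (μ_n·τ_n − τ_data·x̄)/τ₀ = (2.9155·0.136859 − 0.126013·1.6) / 0.010846 = 0.197392/0.010846 ≈ 18.2.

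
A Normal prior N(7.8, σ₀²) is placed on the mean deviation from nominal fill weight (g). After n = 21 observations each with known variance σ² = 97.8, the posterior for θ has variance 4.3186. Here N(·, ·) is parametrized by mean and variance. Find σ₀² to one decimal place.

For the Normal–Normal model with known σ², precisions add: τ_n = τ₀ + n/σ².
So 1/σ₀² = 1/4.3186 − 21/97.8 = 0.231557 − 0.214724 = 0.016833.
Hence σ₀² = 1/0.016833 ≈ 59.4.

σ₀² = 59.4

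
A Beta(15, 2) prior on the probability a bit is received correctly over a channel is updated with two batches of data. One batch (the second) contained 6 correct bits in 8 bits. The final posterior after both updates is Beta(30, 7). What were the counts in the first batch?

Because Beta–binomial updating is additive in the counts, the combined data contributed (α_post−α_prior, β_post−β_prior) successes and failures.
Total across both batches: 30−15=15 correct bits, 7−2=5 errors.
Subtract the second batch: 15−6=9 correct bits and 5−2=3 errors.

9 correct bits and 3 errors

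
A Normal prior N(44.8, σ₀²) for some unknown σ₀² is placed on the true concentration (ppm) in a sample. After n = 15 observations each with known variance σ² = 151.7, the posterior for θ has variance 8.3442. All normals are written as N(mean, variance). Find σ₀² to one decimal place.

For the Normal–Normal model with known σ², precisions add: τ_n = τ₀ + n/σ².
So 1/σ₀² = 1/8.3442 − 15/151.7 = 0.119844 − 0.098879 = 0.020965.
Hence σ₀² = 1/0.020965 ≈ 47.7.

σ₀² = 47.7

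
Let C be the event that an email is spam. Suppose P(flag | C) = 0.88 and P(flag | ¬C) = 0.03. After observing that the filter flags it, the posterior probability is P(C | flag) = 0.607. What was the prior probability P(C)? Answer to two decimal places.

In odds form, posterior odds = prior odds × likelihood ratio, so prior odds = posterior odds ÷ LR.
Posterior odds = 0.607/(1−0.607) = 1.5445. LR = 0.88/0.03 = 29.3333.
Prior odds = 1.5445/29.3333 = 0.0527, so P(C) = 0.0527/(1+0.0527) ≈ 0.05.

P(C) = 0.05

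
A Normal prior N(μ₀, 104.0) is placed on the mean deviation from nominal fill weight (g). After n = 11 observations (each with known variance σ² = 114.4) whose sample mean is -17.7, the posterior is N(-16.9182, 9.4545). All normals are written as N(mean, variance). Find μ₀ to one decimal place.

With known observation variance, the Normal–Normal posterior has precision τ_n = τ₀ + n/σ² and mean μ_n = (τ₀μ₀ + (n/σ²)x̄)/τ_n.
Here τ₀ = 1/104.0 = 0.009615 and τ_data = 11/114.4 = 0.096154, so τ_n = 0.105769.
Rearranging for μ₀: μ₀ = (μ_n·τ_n − τ_data·x̄)/τ₀ = (-16.9182·0.105769 − 0.096154·-17.7) / 0.009615 = -0.087495/0.009615 ≈ -9.1.

μ₀ = -9.1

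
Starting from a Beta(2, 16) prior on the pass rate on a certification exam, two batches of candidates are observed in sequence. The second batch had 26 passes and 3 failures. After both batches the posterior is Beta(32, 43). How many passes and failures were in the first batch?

Because Beta–binomial updating is additive in the counts, the combined data contributed (α_post−α_prior, β_post−β_prior) successes and failures.
Total across both batches: 32−2=30 passes, 43−16=27 failures.
Subtract the second batch: 30−26=4 passes and 27−3=24 failures.

4 passes and 24 failures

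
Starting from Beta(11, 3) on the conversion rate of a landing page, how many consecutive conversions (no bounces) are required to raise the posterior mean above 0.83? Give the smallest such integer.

k = 4

After k conversions and 0 bounces the posterior is Beta(11+k, 3), with mean (11+k)/(11+3+k).
Set (11+k)/(14+k) > 0.83 and solve: k > (0.83·14 − 11)/(1 − 0.83) = 3.647.
The smallest integer exceeding 3.647 is 4, and checking k=4: (15)/(18) = 0.8333 > 0.83.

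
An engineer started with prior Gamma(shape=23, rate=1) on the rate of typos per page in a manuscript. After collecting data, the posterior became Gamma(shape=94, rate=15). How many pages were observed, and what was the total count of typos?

A Gamma(α, β) prior (rate parametrization) on a Poisson rate with n observations summing to S gives posterior Gamma(α+S, β+n).
Matching: Σxᵢ = 94 − 23 = 71 and n = 15 − 1 = 14.

n = 14 pages with total 71 typos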